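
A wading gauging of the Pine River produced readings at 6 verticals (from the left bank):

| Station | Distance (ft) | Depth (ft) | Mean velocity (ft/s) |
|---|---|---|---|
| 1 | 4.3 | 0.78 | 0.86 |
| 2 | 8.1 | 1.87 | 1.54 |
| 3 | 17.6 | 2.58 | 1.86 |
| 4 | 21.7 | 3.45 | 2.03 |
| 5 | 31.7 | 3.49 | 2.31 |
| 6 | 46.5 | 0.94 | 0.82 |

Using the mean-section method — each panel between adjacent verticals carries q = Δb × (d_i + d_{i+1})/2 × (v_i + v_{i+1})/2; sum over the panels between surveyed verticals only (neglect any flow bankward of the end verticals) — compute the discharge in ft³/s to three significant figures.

Panel 1-2: Δb = 3.8 ft, d̄ = (0.78+1.87)/2 = 1.325, v̄ = (0.86+1.54)/2 = 1.2 → q = 3.8×1.325×1.2 = 6.042 ft³/s
Panel 2-3: Δb = 9.5 ft, d̄ = (1.87+2.58)/2 = 2.225, v̄ = (1.54+1.86)/2 = 1.7 → q = 9.5×2.225×1.7 = 35.93 ft³/s
Panel 3-4: Δb = 4.1 ft, d̄ = (2.58+3.45)/2 = 3.015, v̄ = (1.86+2.03)/2 = 1.945 → q = 4.1×3.015×1.945 = 24.04 ft³/s
Panel 4-5: Δb = 10 ft, d̄ = (3.45+3.49)/2 = 3.47, v̄ = (2.03+2.31)/2 = 2.17 → q = 10×3.47×2.17 = 75.30 ft³/s
Panel 5-6: Δb = 14.8 ft, d̄ = (3.49+0.94)/2 = 2.215, v̄ = (2.31+0.82)/2 = 1.565 → q = 14.8×2.215×1.565 = 51.30 ft³/s
Q = Σ q = 192.6 ft³/s

193 ft³/s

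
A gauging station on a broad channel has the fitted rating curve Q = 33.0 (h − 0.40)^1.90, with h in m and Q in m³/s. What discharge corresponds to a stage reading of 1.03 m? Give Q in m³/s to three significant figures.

13.7 m³/s

Q = 33.0 × (1.03 − 0.40)^1.90 = 33.0 × 0.63^1.90 = 13.72 m³/s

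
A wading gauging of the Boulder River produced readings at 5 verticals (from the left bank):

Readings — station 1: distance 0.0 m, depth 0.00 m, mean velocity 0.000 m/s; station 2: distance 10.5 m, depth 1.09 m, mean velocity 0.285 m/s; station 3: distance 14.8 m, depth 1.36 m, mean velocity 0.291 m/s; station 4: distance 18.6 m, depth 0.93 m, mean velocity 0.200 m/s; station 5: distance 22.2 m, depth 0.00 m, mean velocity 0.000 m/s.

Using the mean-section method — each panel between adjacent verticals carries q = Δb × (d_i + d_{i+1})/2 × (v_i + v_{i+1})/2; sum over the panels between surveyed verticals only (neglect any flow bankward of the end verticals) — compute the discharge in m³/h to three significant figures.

Panel 1-2: Δb = 10.5 m, d̄ = (0.00+1.09)/2 = 0.545, v̄ = (0.000+0.285)/2 = 0.1425 → q = 10.5×0.545×0.1425 = 0.8155 m³/s
Panel 2-3: Δb = 4.3 m, d̄ = (1.09+1.36)/2 = 1.225, v̄ = (0.285+0.291)/2 = 0.288 → q = 4.3×1.225×0.288 = 1.517 m³/s
Panel 3-4: Δb = 3.8 m, d̄ = (1.36+0.93)/2 = 1.145, v̄ = (0.291+0.200)/2 = 0.2455 → q = 3.8×1.145×0.2455 = 1.068 m³/s
Panel 4-5: Δb = 3.6 m, d̄ = (0.93+0.00)/2 = 0.465, v̄ = (0.200+0.000)/2 = 0.1 → q = 3.6×0.465×0.1 = 0.1674 m³/s
Q = Σ q = 3.568 m³/s
= 3.568 × 3600 = 12850 m³/h

12800 m³/h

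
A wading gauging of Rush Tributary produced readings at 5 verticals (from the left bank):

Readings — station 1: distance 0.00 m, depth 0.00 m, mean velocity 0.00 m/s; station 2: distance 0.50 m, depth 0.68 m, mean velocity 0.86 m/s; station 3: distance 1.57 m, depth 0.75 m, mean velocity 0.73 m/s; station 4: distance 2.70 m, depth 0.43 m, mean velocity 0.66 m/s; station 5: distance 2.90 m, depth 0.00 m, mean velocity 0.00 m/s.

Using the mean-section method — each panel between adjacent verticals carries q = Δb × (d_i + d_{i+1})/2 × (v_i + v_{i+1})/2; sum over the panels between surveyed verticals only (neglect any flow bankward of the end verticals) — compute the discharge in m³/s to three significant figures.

1.16 m³/s

Panel 1-2: Δb = 0.5 m, d̄ = (0.00+0.68)/2 = 0.34, v̄ = (0.00+0.86)/2 = 0.43 → q = 0.5×0.34×0.43 = 0.07310 m³/s
Panel 2-3: Δb = 1.07 m, d̄ = (0.68+0.75)/2 = 0.715, v̄ = (0.86+0.73)/2 = 0.795 → q = 1.07×0.715×0.795 = 0.6082 m³/s
Panel 3-4: Δb = 1.13 m, d̄ = (0.75+0.43)/2 = 0.59, v̄ = (0.73+0.66)/2 = 0.695 → q = 1.13×0.59×0.695 = 0.4634 m³/s
Panel 4-5: Δb = 0.2 m, d̄ = (0.43+0.00)/2 = 0.215, v̄ = (0.66+0.00)/2 = 0.33 → q = 0.2×0.215×0.33 = 0.01419 m³/s
Q = Σ q = 1.159 m³/s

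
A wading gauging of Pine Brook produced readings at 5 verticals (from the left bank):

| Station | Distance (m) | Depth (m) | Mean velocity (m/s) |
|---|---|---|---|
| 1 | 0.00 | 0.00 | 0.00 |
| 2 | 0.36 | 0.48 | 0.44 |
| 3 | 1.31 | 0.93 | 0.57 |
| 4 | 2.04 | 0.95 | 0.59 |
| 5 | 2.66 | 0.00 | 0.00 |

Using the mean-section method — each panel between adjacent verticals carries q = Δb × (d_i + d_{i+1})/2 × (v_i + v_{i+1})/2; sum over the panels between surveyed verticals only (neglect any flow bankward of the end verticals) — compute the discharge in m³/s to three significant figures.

0.842 m³/s

Panel 1-2: Δb = 0.36 m, d̄ = (0.00+0.48)/2 = 0.24, v̄ = (0.00+0.44)/2 = 0.22 → q = 0.36×0.24×0.22 = 0.01901 m³/s
Panel 2-3: Δb = 0.95 m, d̄ = (0.48+0.93)/2 = 0.705, v̄ = (0.44+0.57)/2 = 0.505 → q = 0.95×0.705×0.505 = 0.3382 m³/s
Panel 3-4: Δb = 0.73 m, d̄ = (0.93+0.95)/2 = 0.94, v̄ = (0.57+0.59)/2 = 0.58 → q = 0.73×0.94×0.58 = 0.3980 m³/s
Panel 4-5: Δb = 0.62 m, d̄ = (0.95+0.00)/2 = 0.475, v̄ = (0.59+0.00)/2 = 0.295 → q = 0.62×0.475×0.295 = 0.08688 m³/s
Q = Σ q = 0.8421 m³/s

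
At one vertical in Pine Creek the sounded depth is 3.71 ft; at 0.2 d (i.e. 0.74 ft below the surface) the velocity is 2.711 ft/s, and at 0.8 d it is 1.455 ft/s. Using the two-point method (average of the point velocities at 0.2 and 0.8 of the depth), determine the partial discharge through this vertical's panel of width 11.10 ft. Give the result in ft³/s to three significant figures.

85.8 ft³/s

v̄ = (2.711 + 1.455) / 2 = 2.083 ft/s
q = v̄ × d × w = 2.083 × 3.71 × 11.10 = 85.78 ft³/s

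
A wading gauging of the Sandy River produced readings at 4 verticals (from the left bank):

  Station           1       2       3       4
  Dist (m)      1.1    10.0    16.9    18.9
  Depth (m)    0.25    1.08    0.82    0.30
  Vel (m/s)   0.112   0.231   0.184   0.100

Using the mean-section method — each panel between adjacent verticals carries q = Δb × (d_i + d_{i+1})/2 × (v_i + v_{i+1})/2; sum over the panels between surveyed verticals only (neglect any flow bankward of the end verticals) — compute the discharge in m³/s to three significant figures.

2.53 m³/s

Panel 1-2: Δb = 8.9 m, d̄ = (0.25+1.08)/2 = 0.665, v̄ = (0.112+0.231)/2 = 0.1715 → q = 8.9×0.665×0.1715 = 1.015 m³/s
Panel 2-3: Δb = 6.9 m, d̄ = (1.08+0.82)/2 = 0.95, v̄ = (0.231+0.184)/2 = 0.2075 → q = 6.9×0.95×0.2075 = 1.360 m³/s
Panel 3-4: Δb = 2 m, d̄ = (0.82+0.30)/2 = 0.56, v̄ = (0.184+0.100)/2 = 0.142 → q = 2×0.56×0.142 = 0.1590 m³/s
Q = Σ q = 2.534 m³/s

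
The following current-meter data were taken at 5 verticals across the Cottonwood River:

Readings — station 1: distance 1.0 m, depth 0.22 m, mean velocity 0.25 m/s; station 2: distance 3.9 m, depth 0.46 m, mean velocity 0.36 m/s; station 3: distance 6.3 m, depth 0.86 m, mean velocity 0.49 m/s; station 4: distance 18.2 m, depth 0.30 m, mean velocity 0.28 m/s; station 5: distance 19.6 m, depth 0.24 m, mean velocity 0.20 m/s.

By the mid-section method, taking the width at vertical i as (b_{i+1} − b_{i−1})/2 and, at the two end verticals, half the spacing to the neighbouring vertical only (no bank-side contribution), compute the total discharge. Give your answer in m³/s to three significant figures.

4.12 m³/s

w_1 = (3.9 − 1.0)/2 = 1.45 m; q_1 = 0.25 × 0.22 × 1.45 = 0.07975 m³/s
w_2 = (6.3 − 1.0)/2 = 2.65 m; q_2 = 0.36 × 0.46 × 2.65 = 0.4388 m³/s
w_3 = (18.2 − 3.9)/2 = 7.15 m; q_3 = 0.49 × 0.86 × 7.15 = 3.013 m³/s
w_4 = (19.6 − 6.3)/2 = 6.65 m; q_4 = 0.28 × 0.30 × 6.65 = 0.5586 m³/s
w_5 = (19.6 − 18.2)/2 = 0.7 m; q_5 = 0.20 × 0.24 × 0.7 = 0.03360 m³/s
Q = Σ qᵢ = 4.124 m³/s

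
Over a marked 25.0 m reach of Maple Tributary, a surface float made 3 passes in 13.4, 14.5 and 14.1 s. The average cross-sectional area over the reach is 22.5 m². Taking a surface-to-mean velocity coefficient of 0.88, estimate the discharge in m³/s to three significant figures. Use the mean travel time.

35.4 m³/s

t̄ = (13.4 + 14.5 + 14.1) / 3 = 14 s
v_surface = L / t̄ = 25.0 / 14 = 1.786 m/s
v_mean = 0.88 × 1.786 = 1.571 m/s
Q = A × v_mean = 22.5 × 1.571 = 35.36 m³/s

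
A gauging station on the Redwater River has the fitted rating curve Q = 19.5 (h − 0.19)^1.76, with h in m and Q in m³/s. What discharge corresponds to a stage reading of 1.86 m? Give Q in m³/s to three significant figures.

48.1 m³/s

Q = 19.5 × (1.86 − 0.19)^1.76 = 19.5 × 1.67^1.76 = 48.09 m³/s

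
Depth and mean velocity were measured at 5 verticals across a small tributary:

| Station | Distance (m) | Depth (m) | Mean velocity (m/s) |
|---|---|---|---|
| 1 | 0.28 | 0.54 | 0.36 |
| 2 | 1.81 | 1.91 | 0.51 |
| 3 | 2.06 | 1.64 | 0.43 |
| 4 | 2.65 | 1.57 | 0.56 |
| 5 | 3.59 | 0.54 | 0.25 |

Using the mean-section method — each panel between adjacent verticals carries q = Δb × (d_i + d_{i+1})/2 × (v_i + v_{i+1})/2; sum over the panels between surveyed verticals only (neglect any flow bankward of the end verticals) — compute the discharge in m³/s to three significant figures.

1.89 m³/s

Panel 1-2: Δb = 1.53 m, d̄ = (0.54+1.91)/2 = 1.225, v̄ = (0.36+0.51)/2 = 0.435 → q = 1.53×1.225×0.435 = 0.8153 m³/s
Panel 2-3: Δb = 0.25 m, d̄ = (1.91+1.64)/2 = 1.775, v̄ = (0.51+0.43)/2 = 0.47 → q = 0.25×1.775×0.47 = 0.2086 m³/s
Panel 3-4: Δb = 0.59 m, d̄ = (1.64+1.57)/2 = 1.605, v̄ = (0.43+0.56)/2 = 0.495 → q = 0.59×1.605×0.495 = 0.4687 m³/s
Panel 4-5: Δb = 0.94 m, d̄ = (1.57+0.54)/2 = 1.055, v̄ = (0.56+0.25)/2 = 0.405 → q = 0.94×1.055×0.405 = 0.4016 m³/s
Q = Σ q = 1.894 m³/s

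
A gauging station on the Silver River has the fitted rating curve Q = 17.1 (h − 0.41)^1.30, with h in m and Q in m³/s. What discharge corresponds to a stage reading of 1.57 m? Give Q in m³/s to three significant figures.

Q = 17.1 × (1.57 − 0.41)^1.30 = 17.1 × 1.16^1.30 = 20.74 m³/s

20.7 m³/s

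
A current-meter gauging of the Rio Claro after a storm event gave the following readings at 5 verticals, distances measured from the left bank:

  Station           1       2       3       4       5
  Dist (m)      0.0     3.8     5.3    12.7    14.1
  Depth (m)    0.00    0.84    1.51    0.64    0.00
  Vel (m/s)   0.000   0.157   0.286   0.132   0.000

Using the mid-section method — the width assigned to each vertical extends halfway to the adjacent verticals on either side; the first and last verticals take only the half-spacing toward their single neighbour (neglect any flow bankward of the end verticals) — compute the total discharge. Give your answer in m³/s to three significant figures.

2.64 m³/s

w_2 = (5.3 − 0.0)/2 = 2.65 m; q_2 = 0.157 × 0.84 × 2.65 = 0.3495 m³/s
w_3 = (12.7 − 3.8)/2 = 4.45 m; q_3 = 0.286 × 1.51 × 4.45 = 1.922 m³/s
w_4 = (14.1 − 5.3)/2 = 4.4 m; q_4 = 0.132 × 0.64 × 4.4 = 0.3717 m³/s
Stations 1, 5 contribute zero (depth or velocity is 0).
Q = Σ qᵢ = 2.643 m³/s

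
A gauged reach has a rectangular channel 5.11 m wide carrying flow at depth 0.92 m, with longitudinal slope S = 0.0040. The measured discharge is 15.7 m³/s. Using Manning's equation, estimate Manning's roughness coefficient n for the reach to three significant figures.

0.0146

A = b·y = 5.11 × 0.92 = 4.701 m²
P = b + 2y = 5.11 + 2×0.92 = 6.950 m
R = A/P = 4.701/6.950 = 0.6764 m
n = (1/Q)·A·R^(2/3)·S^(1/2) = (1/15.7) × 4.701 × 0.7706 × 0.06325 = 0.01459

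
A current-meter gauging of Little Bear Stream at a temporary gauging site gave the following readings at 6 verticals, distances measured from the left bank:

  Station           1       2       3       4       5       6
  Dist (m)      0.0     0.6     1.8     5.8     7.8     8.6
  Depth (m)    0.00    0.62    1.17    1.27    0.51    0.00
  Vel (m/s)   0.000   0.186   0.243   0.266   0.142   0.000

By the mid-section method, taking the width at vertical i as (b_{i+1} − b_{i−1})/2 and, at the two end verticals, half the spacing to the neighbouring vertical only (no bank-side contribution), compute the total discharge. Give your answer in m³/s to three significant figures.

1.96 m³/s

w_2 = (1.8 − 0.0)/2 = 0.9 m; q_2 = 0.186 × 0.62 × 0.9 = 0.1038 m³/s
w_3 = (5.8 − 0.6)/2 = 2.6 m; q_3 = 0.243 × 1.17 × 2.6 = 0.7392 m³/s
w_4 = (7.8 − 1.8)/2 = 3 m; q_4 = 0.266 × 1.27 × 3 = 1.013 m³/s
w_5 = (8.6 − 5.8)/2 = 1.4 m; q_5 = 0.142 × 0.51 × 1.4 = 0.1014 m³/s
Stations 1, 6 contribute zero (depth or velocity is 0).
Q = Σ qᵢ = 1.958 m³/s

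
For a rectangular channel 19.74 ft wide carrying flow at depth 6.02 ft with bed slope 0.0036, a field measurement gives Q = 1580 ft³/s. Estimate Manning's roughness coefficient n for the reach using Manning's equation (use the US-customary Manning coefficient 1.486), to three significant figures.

0.0162

A = b·y = 19.74 × 6.02 = 118.8 ft²
P = b + 2y = 19.74 + 2×6.02 = 31.78 ft
R = A/P = 118.8/31.78 = 3.739 ft
n = (1.486/Q)·A·R^(2/3)·S^(1/2) = (1.486/1580) × 118.8 × 2.409 × 0.06000 = 0.01616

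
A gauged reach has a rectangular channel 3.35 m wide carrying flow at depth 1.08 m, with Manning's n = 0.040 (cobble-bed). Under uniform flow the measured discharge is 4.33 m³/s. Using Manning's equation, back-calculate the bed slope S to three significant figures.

0.00402

A = b·y = 3.35 × 1.08 = 3.618 m²
P = b + 2y = 3.35 + 2×1.08 = 5.510 m
R = A/P = 3.618/5.510 = 0.6566 m
S = (Q·n / (1·A·R^(2/3)))² = (4.33×0.040 / (1×3.618×0.7555))² = 0.004015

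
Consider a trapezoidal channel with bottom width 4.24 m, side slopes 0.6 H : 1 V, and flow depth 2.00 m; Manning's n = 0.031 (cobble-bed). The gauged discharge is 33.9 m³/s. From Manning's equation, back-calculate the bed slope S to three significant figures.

A = (b + z·y)·y = (4.24 + 0.6×2.00)×2.00 = 10.88 m²
P = b + 2y√(1+z²) = 4.24 + 2×2.00×√(1+0.6²) = 8.905 m
R = A/P = 10.88/8.905 = 1.222 m
S = (Q·n / (1·A·R^(2/3)))² = (33.9×0.031 / (1×10.88×1.143))² = 0.007143

0.00714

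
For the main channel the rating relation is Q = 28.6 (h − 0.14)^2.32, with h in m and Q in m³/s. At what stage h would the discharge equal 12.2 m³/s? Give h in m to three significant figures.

0.833 m

h − h₀ = (Q/C)^(1/b) = (12.2/28.6)^(1/2.32) = 0.6927 m
h = 0.14 + 0.6927 = 0.8327 m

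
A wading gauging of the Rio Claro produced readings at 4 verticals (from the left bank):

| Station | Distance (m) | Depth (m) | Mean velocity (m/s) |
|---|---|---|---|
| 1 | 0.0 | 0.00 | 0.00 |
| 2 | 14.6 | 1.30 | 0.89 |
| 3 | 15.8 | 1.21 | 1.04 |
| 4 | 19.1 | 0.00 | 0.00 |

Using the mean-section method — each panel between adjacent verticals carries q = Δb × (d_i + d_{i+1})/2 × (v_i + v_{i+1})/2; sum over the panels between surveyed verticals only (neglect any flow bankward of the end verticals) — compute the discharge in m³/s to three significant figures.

Panel 1-2: Δb = 14.6 m, d̄ = (0.00+1.30)/2 = 0.65, v̄ = (0.00+0.89)/2 = 0.445 → q = 14.6×0.65×0.445 = 4.223 m³/s
Panel 2-3: Δb = 1.2 m, d̄ = (1.30+1.21)/2 = 1.255, v̄ = (0.89+1.04)/2 = 0.965 → q = 1.2×1.255×0.965 = 1.453 m³/s
Panel 3-4: Δb = 3.3 m, d̄ = (1.21+0.00)/2 = 0.605, v̄ = (1.04+0.00)/2 = 0.52 → q = 3.3×0.605×0.52 = 1.038 m³/s
Q = Σ q = 6.715 m³/s

6.71 m³/s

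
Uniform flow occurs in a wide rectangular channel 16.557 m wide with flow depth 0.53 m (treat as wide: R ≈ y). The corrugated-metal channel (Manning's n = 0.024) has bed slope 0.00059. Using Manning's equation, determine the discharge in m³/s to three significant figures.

A = b·y = 16.557 × 0.53 = 8.775 m²
Wide channel: R ≈ y = 0.53 m
Q = (1/n)·A·R^(2/3)·S^(1/2) = (1/0.024) × 8.775 × 0.5300^(2/3) × 0.00059^(1/2) = 5.816 m³/s

5.82 m³/s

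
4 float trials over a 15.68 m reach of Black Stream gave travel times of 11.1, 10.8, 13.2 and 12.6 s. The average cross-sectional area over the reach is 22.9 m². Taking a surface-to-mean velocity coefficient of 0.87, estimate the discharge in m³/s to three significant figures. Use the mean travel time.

t̄ = (11.1 + 10.8 + 13.2 + 12.6) / 4 = 11.925 s
v_surface = L / t̄ = 15.68 / 11.925 = 1.315 m/s
v_mean = 0.87 × 1.315 = 1.144 m/s
Q = A × v_mean = 22.9 × 1.144 = 26.20 m³/s

26.2 m³/s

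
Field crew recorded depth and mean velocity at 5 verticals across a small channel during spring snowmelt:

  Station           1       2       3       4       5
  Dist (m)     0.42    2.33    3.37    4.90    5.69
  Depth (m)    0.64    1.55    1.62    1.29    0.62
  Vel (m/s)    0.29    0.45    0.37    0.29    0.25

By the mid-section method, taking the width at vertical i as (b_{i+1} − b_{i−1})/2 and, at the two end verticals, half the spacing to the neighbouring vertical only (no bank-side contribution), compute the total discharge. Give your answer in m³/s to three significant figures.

w_1 = (2.33 − 0.42)/2 = 0.955 m; q_1 = 0.29 × 0.64 × 0.955 = 0.1772 m³/s
w_2 = (3.37 − 0.42)/2 = 1.475 m; q_2 = 0.45 × 1.55 × 1.475 = 1.029 m³/s
w_3 = (4.90 − 2.33)/2 = 1.285 m; q_3 = 0.37 × 1.62 × 1.285 = 0.7702 m³/s
w_4 = (5.69 − 3.37)/2 = 1.16 m; q_4 = 0.29 × 1.29 × 1.16 = 0.4340 m³/s
w_5 = (5.69 − 4.90)/2 = 0.395 m; q_5 = 0.25 × 0.62 × 0.395 = 0.06123 m³/s
Q = Σ qᵢ = 2.471 m³/s

2.47 m³/s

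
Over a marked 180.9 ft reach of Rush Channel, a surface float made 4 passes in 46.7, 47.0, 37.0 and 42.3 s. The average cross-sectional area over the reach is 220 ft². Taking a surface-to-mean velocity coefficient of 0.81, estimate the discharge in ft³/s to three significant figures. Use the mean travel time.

745 ft³/s

t̄ = (46.7 + 47.0 + 37.0 + 42.3) / 4 = 43.25 s
v_surface = L / t̄ = 180.9 / 43.25 = 4.183 ft/s
v_mean = 0.81 × 4.183 = 3.388 ft/s
Q = A × v_mean = 220 × 3.388 = 745.3 ft³/s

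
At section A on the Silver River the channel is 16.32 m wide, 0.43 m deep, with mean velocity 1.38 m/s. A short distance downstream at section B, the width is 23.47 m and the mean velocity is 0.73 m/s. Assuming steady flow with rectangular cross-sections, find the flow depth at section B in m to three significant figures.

0.565 m

Q = A₁V₁ = (16.32×0.43) × 1.38 = 9.684 m³/s
d₂ = Q/(b₂ V₂) = 9.684/(23.47×0.73) = 0.5652 m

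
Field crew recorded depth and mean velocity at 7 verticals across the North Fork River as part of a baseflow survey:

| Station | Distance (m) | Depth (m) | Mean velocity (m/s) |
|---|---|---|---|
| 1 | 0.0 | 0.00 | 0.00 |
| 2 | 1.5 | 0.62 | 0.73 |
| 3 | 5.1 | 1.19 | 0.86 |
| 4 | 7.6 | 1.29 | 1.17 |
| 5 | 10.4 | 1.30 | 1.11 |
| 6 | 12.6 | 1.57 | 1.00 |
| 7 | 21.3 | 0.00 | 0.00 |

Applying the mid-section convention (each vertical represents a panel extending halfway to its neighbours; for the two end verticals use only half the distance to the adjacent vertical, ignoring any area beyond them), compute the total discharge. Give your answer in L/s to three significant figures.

w_2 = (5.1 − 0.0)/2 = 2.55 m; q_2 = 0.73 × 0.62 × 2.55 = 1.154 m³/s
w_3 = (7.6 − 1.5)/2 = 3.05 m; q_3 = 0.86 × 1.19 × 3.05 = 3.121 m³/s
w_4 = (10.4 − 5.1)/2 = 2.65 m; q_4 = 1.17 × 1.29 × 2.65 = 4.000 m³/s
w_5 = (12.6 − 7.6)/2 = 2.5 m; q_5 = 1.11 × 1.30 × 2.5 = 3.608 m³/s
w_6 = (21.3 − 10.4)/2 = 5.45 m; q_6 = 1.00 × 1.57 × 5.45 = 8.557 m³/s
Stations 1, 7 contribute zero (depth or velocity is 0).
Q = Σ qᵢ = 20.44 m³/s
= 20.44 × 1000 = 20440 L/s

20400 L/s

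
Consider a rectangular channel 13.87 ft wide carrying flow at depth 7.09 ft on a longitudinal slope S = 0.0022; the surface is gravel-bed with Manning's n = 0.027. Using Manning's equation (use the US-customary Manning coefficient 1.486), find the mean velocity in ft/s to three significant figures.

5.96 ft/s

A = b·y = 13.87 × 7.09 = 98.34 ft²
P = b + 2y = 13.87 + 2×7.09 = 28.05 ft
R = A/P = 98.34/28.05 = 3.506 ft
Q = (1.486/n)·A·R^(2/3)·S^(1/2) = (1.486/0.027) × 98.34 × 3.506^(2/3) × 0.0022^(1/2) = 585.8 ft³/s
V = Q/A = 585.8/98.34 = 5.957 ft/s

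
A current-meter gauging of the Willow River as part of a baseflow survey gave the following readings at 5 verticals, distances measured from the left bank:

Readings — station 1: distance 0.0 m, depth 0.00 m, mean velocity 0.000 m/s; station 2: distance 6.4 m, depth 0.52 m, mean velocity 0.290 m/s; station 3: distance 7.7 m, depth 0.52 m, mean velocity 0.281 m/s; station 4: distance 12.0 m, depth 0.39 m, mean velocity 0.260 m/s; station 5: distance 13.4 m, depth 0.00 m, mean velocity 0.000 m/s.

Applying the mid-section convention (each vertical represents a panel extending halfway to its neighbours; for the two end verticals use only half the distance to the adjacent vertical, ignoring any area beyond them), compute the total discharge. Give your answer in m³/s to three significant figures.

1.28 m³/s

w_2 = (7.7 − 0.0)/2 = 3.85 m; q_2 = 0.290 × 0.52 × 3.85 = 0.5806 m³/s
w_3 = (12.0 − 6.4)/2 = 2.8 m; q_3 = 0.281 × 0.52 × 2.8 = 0.4091 m³/s
w_4 = (13.4 − 7.7)/2 = 2.85 m; q_4 = 0.260 × 0.39 × 2.85 = 0.2890 m³/s
Stations 1, 5 contribute zero (depth or velocity is 0).
Q = Σ qᵢ = 1.279 m³/s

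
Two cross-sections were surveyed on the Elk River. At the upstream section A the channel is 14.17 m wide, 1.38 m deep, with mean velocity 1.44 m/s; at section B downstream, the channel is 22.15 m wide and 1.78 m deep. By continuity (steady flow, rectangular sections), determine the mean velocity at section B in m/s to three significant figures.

Q = A₁V₁ = (14.17×1.38) × 1.44 = 28.16 m³/s
A₂ = 22.15 × 1.78 = 39.43 m²
V₂ = Q/A₂ = 28.16/39.43 = 0.7142 m/s

0.714 m/s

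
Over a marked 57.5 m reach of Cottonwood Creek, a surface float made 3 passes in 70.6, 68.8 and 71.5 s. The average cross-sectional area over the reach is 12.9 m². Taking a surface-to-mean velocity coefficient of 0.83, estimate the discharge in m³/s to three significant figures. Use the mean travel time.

t̄ = (70.6 + 68.8 + 71.5) / 3 = 70.3 s
v_surface = L / t̄ = 57.5 / 70.3 = 0.8179 m/s
v_mean = 0.83 × 0.8179 = 0.6789 m/s
Q = A × v_mean = 12.9 × 0.6789 = 8.758 m³/s

8.76 m³/s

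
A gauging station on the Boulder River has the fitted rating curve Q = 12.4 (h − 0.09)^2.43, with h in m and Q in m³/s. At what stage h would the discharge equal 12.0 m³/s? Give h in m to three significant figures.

h − h₀ = (Q/C)^(1/b) = (12.0/12.4)^(1/2.43) = 0.9866 m
h = 0.09 + 0.9866 = 1.077 m

1.08 m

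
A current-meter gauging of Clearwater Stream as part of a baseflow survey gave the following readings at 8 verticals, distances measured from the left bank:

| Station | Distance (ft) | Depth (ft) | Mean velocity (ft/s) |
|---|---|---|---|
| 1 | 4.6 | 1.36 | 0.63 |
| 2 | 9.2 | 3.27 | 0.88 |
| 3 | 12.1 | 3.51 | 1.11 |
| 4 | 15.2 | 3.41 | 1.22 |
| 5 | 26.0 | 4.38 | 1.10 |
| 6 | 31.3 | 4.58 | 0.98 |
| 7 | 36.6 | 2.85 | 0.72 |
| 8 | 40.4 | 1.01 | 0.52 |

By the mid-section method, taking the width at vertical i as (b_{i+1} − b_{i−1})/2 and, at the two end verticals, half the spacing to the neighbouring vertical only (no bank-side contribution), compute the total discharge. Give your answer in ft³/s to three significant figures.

126 ft³/s

w_1 = (9.2 − 4.6)/2 = 2.3 ft; q_1 = 0.63 × 1.36 × 2.3 = 1.971 ft³/s
w_2 = (12.1 − 4.6)/2 = 3.75 ft; q_2 = 0.88 × 3.27 × 3.75 = 10.79 ft³/s
w_3 = (15.2 − 9.2)/2 = 3 ft; q_3 = 1.11 × 3.51 × 3 = 11.69 ft³/s
w_4 = (26.0 − 12.1)/2 = 6.95 ft; q_4 = 1.22 × 3.41 × 6.95 = 28.91 ft³/s
w_5 = (31.3 − 15.2)/2 = 8.05 ft; q_5 = 1.10 × 4.38 × 8.05 = 38.78 ft³/s
w_6 = (36.6 − 26.0)/2 = 5.3 ft; q_6 = 0.98 × 4.58 × 5.3 = 23.79 ft³/s
w_7 = (40.4 − 31.3)/2 = 4.55 ft; q_7 = 0.72 × 2.85 × 4.55 = 9.337 ft³/s
w_8 = (40.4 − 36.6)/2 = 1.9 ft; q_8 = 0.52 × 1.01 × 1.9 = 0.9979 ft³/s
Q = Σ qᵢ = 126.3 ft³/s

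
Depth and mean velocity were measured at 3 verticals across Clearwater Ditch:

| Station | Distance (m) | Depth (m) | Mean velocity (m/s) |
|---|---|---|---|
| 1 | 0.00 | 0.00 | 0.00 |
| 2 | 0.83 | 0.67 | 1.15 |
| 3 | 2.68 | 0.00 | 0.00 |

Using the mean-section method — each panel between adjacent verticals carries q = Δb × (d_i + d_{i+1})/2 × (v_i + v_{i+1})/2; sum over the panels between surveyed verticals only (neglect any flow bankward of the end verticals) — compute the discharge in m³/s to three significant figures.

Panel 1-2: Δb = 0.83 m, d̄ = (0.00+0.67)/2 = 0.335, v̄ = (0.00+1.15)/2 = 0.575 → q = 0.83×0.335×0.575 = 0.1599 m³/s
Panel 2-3: Δb = 1.85 m, d̄ = (0.67+0.00)/2 = 0.335, v̄ = (1.15+0.00)/2 = 0.575 → q = 1.85×0.335×0.575 = 0.3564 m³/s
Q = Σ q = 0.5162 m³/s

0.516 m³/s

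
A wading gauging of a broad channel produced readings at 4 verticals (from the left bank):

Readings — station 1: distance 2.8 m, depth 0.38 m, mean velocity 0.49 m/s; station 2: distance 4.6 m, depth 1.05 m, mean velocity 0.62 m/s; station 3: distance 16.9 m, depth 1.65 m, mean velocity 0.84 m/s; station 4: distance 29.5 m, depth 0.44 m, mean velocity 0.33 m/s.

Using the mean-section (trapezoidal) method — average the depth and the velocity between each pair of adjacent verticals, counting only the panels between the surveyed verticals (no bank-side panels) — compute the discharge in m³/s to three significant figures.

Panel 1-2: Δb = 1.8 m, d̄ = (0.38+1.05)/2 = 0.715, v̄ = (0.49+0.62)/2 = 0.555 → q = 1.8×0.715×0.555 = 0.7143 m³/s
Panel 2-3: Δb = 12.3 m, d̄ = (1.05+1.65)/2 = 1.35, v̄ = (0.62+0.84)/2 = 0.73 → q = 12.3×1.35×0.73 = 12.12 m³/s
Panel 3-4: Δb = 12.6 m, d̄ = (1.65+0.44)/2 = 1.045, v̄ = (0.84+0.33)/2 = 0.585 → q = 12.6×1.045×0.585 = 7.703 m³/s
Q = Σ q = 20.54 m³/s

20.5 m³/s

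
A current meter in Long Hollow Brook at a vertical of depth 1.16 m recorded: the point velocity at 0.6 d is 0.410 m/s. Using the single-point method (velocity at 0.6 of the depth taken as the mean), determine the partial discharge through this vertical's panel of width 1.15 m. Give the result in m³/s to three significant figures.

0.547 m³/s

v̄ = v₀.₆ = 0.410 m/s
q = v̄ × d × w = 0.4100 × 1.16 × 1.15 = 0.5469 m³/s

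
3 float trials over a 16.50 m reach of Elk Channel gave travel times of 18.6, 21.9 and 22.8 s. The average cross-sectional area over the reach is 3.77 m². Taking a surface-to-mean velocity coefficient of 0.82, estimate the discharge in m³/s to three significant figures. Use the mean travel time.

2.42 m³/s

t̄ = (18.6 + 21.9 + 22.8) / 3 = 21.1 s
v_surface = L / t̄ = 16.50 / 21.1 = 0.7820 m/s
v_mean = 0.82 × 0.7820 = 0.6412 m/s
Q = A × v_mean = 3.77 × 0.6412 = 2.417 m³/s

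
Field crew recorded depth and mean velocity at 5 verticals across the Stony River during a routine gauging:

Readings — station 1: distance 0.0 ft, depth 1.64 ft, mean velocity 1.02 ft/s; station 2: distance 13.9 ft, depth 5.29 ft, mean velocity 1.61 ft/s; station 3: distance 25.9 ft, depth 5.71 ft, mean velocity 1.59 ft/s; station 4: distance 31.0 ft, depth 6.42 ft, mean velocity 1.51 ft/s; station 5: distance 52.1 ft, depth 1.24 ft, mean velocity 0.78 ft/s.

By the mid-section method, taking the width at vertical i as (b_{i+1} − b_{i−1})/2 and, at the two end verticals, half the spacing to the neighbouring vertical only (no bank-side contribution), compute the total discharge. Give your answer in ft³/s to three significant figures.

337 ft³/s

w_1 = (13.9 − 0.0)/2 = 6.95 ft; q_1 = 1.02 × 1.64 × 6.95 = 11.63 ft³/s
w_2 = (25.9 − 0.0)/2 = 12.95 ft; q_2 = 1.61 × 5.29 × 12.95 = 110.3 ft³/s
w_3 = (31.0 − 13.9)/2 = 8.55 ft; q_3 = 1.59 × 5.71 × 8.55 = 77.62 ft³/s
w_4 = (52.1 − 25.9)/2 = 13.1 ft; q_4 = 1.51 × 6.42 × 13.1 = 127.0 ft³/s
w_5 = (52.1 − 31.0)/2 = 10.55 ft; q_5 = 0.78 × 1.24 × 10.55 = 10.20 ft³/s
Q = Σ qᵢ = 336.7 ft³/s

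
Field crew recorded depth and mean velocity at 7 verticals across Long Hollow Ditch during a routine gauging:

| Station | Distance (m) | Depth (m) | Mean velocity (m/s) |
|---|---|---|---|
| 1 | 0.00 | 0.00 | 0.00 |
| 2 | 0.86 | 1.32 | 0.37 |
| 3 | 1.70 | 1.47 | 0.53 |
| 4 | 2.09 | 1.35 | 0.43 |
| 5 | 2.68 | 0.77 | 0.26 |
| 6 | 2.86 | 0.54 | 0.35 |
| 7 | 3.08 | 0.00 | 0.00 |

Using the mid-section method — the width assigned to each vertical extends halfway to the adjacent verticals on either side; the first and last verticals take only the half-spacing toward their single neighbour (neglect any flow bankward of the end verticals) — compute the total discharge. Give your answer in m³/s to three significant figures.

w_2 = (1.70 − 0.00)/2 = 0.85 m; q_2 = 0.37 × 1.32 × 0.85 = 0.4151 m³/s
w_3 = (2.09 − 0.86)/2 = 0.615 m; q_3 = 0.53 × 1.47 × 0.615 = 0.4791 m³/s
w_4 = (2.68 − 1.70)/2 = 0.49 m; q_4 = 0.43 × 1.35 × 0.49 = 0.2844 m³/s
w_5 = (2.86 − 2.09)/2 = 0.385 m; q_5 = 0.26 × 0.77 × 0.385 = 0.07708 m³/s
w_6 = (3.08 − 2.68)/2 = 0.2 m; q_6 = 0.35 × 0.54 × 0.2 = 0.03780 m³/s
Stations 1, 7 contribute zero (depth or velocity is 0).
Q = Σ qᵢ = 1.294 m³/s

1.29 m³/s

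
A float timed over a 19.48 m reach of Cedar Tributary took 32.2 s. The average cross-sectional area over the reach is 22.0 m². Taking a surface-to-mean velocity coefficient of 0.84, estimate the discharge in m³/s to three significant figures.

11.2 m³/s

v_surface = L / t̄ = 19.48 / 32.2 = 0.6050 m/s
v_mean = 0.84 × 0.6050 = 0.5082 m/s
Q = A × v_mean = 22.0 × 0.5082 = 11.18 m³/s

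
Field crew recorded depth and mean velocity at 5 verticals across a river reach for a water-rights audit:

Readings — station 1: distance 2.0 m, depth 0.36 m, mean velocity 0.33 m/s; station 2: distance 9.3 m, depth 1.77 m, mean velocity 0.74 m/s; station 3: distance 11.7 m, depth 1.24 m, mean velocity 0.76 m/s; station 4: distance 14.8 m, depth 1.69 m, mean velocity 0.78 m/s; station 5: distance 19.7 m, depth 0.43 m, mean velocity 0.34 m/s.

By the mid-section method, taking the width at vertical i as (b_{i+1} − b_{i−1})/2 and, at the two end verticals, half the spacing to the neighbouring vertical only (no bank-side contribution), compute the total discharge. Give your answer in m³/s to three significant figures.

w_1 = (9.3 − 2.0)/2 = 3.65 m; q_1 = 0.33 × 0.36 × 3.65 = 0.4336 m³/s
w_2 = (11.7 − 2.0)/2 = 4.85 m; q_2 = 0.74 × 1.77 × 4.85 = 6.353 m³/s
w_3 = (14.8 − 9.3)/2 = 2.75 m; q_3 = 0.76 × 1.24 × 2.75 = 2.592 m³/s
w_4 = (19.7 − 11.7)/2 = 4 m; q_4 = 0.78 × 1.69 × 4 = 5.273 m³/s
w_5 = (19.7 − 14.8)/2 = 2.45 m; q_5 = 0.34 × 0.43 × 2.45 = 0.3582 m³/s
Q = Σ qᵢ = 15.01 m³/s

15.0 m³/s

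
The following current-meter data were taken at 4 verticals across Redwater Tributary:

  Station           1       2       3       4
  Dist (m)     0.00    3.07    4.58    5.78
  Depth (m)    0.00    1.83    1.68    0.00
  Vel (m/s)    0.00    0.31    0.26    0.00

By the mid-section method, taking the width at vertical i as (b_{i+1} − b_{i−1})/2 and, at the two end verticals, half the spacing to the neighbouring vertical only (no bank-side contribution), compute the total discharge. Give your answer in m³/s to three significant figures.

1.89 m³/s

w_2 = (4.58 − 0.00)/2 = 2.29 m; q_2 = 0.31 × 1.83 × 2.29 = 1.299 m³/s
w_3 = (5.78 − 3.07)/2 = 1.355 m; q_3 = 0.26 × 1.68 × 1.355 = 0.5919 m³/s
Stations 1, 4 contribute zero (depth or velocity is 0).
Q = Σ qᵢ = 1.891 m³/s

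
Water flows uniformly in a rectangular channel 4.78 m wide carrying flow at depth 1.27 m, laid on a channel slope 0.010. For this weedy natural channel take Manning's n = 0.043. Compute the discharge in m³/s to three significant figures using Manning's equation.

12.5 m³/s

A = b·y = 4.78 × 1.27 = 6.071 m²
P = b + 2y = 4.78 + 2×1.27 = 7.320 m
R = A/P = 6.071/7.320 = 0.8293 m
Q = (1/n)·A·R^(2/3)·S^(1/2) = (1/0.043) × 6.071 × 0.8293^(2/3) × 0.010^(1/2) = 12.46 m³/s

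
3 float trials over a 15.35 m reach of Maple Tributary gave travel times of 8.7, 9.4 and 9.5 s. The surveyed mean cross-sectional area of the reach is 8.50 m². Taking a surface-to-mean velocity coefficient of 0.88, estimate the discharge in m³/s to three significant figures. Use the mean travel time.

t̄ = (8.7 + 9.4 + 9.5) / 3 = 9.2 s
v_surface = L / t̄ = 15.35 / 9.2 = 1.668 m/s
v_mean = 0.88 × 1.668 = 1.468 m/s
Q = A × v_mean = 8.50 × 1.468 = 12.48 m³/s

12.5 m³/s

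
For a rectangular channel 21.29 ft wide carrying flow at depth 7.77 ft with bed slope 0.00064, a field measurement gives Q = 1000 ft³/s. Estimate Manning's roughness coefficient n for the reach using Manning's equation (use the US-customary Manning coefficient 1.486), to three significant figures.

A = b·y = 21.29 × 7.77 = 165.4 ft²
P = b + 2y = 21.29 + 2×7.77 = 36.83 ft
R = A/P = 165.4/36.83 = 4.492 ft
n = (1.486/Q)·A·R^(2/3)·S^(1/2) = (1.486/1000) × 165.4 × 2.722 × 0.02530 = 0.01693

0.0169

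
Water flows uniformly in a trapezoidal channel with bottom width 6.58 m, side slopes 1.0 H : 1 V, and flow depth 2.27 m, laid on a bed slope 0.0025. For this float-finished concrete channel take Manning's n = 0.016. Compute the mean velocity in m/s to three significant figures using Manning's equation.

A = (b + z·y)·y = (6.58 + 1.0×2.27)×2.27 = 20.09 m²
P = b + 2y√(1+z²) = 6.58 + 2×2.27×√(1+1.0²) = 13.00 m
R = A/P = 20.09/13.00 = 1.545 m
Q = (1/n)·A·R^(2/3)·S^(1/2) = (1/0.016) × 20.09 × 1.545^(2/3) × 0.0025^(1/2) = 83.91 m³/s
V = Q/A = 83.91/20.09 = 4.177 m/s

4.18 m/s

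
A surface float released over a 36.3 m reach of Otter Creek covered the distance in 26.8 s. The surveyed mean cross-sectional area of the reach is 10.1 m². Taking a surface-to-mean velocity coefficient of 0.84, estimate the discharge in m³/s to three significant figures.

v_surface = L / t̄ = 36.3 / 26.8 = 1.354 m/s
v_mean = 0.84 × 1.354 = 1.138 m/s
Q = A × v_mean = 10.1 × 1.138 = 11.49 m³/s

11.5 m³/s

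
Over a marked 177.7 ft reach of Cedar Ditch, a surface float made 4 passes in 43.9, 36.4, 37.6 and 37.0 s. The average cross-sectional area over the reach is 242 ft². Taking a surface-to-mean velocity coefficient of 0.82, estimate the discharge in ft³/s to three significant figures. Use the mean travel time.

t̄ = (43.9 + 36.4 + 37.6 + 37.0) / 4 = 38.725 s
v_surface = L / t̄ = 177.7 / 38.725 = 4.589 ft/s
v_mean = 0.82 × 4.589 = 3.763 ft/s
Q = A × v_mean = 242 × 3.763 = 910.6 ft³/s

911 ft³/s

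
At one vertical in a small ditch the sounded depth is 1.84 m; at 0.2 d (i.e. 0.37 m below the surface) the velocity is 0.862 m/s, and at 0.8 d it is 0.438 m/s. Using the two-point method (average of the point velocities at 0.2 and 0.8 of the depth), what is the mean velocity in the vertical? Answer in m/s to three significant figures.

0.650 m/s

v̄ = (0.862 + 0.438) / 2 = 0.6500 m/s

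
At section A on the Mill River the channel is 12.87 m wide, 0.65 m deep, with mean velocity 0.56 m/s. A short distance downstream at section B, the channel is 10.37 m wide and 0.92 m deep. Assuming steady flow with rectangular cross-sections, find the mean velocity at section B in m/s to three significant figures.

Q = A₁V₁ = (12.87×0.65) × 0.56 = 4.685 m³/s
A₂ = 10.37 × 0.92 = 9.540 m²
V₂ = Q/A₂ = 4.685/9.540 = 0.4910 m/s

0.491 m/s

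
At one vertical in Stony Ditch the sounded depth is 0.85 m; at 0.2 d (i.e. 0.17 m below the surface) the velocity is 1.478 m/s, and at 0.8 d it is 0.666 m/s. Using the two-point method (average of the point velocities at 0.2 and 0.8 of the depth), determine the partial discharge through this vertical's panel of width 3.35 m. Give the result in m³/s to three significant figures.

3.05 m³/s

v̄ = (1.478 + 0.666) / 2 = 1.072 m/s
q = v̄ × d × w = 1.072 × 0.85 × 3.35 = 3.053 m³/s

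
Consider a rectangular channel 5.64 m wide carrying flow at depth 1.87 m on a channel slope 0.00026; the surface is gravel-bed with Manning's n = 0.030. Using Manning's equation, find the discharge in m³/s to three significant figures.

A = b·y = 5.64 × 1.87 = 10.55 m²
P = b + 2y = 5.64 + 2×1.87 = 9.380 m
R = A/P = 10.55/9.380 = 1.124 m
Q = (1/n)·A·R^(2/3)·S^(1/2) = (1/0.030) × 10.55 × 1.124^(2/3) × 0.00026^(1/2) = 6.130 m³/s

6.13 m³/s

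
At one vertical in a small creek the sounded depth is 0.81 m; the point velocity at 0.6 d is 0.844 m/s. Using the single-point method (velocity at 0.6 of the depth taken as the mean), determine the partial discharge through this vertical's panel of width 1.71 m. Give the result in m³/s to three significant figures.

v̄ = v₀.₆ = 0.844 m/s
q = v̄ × d × w = 0.8440 × 0.81 × 1.71 = 1.169 m³/s

1.17 m³/s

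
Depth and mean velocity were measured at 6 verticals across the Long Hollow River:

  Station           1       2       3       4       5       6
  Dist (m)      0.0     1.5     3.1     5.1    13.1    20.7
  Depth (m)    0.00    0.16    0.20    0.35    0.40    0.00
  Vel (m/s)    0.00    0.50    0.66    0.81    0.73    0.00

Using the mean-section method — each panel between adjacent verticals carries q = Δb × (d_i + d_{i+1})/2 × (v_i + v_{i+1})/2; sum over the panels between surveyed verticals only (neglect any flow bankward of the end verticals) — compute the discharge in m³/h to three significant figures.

12500 m³/h

Panel 1-2: Δb = 1.5 m, d̄ = (0.00+0.16)/2 = 0.08, v̄ = (0.00+0.50)/2 = 0.25 → q = 1.5×0.08×0.25 = 0.03000 m³/s
Panel 2-3: Δb = 1.6 m, d̄ = (0.16+0.20)/2 = 0.18, v̄ = (0.50+0.66)/2 = 0.58 → q = 1.6×0.18×0.58 = 0.1670 m³/s
Panel 3-4: Δb = 2 m, d̄ = (0.20+0.35)/2 = 0.275, v̄ = (0.66+0.81)/2 = 0.735 → q = 2×0.275×0.735 = 0.4043 m³/s
Panel 4-5: Δb = 8 m, d̄ = (0.35+0.40)/2 = 0.375, v̄ = (0.81+0.73)/2 = 0.77 → q = 8×0.375×0.77 = 2.310 m³/s
Panel 5-6: Δb = 7.6 m, d̄ = (0.40+0.00)/2 = 0.2, v̄ = (0.73+0.00)/2 = 0.365 → q = 7.6×0.2×0.365 = 0.5548 m³/s
Q = Σ q = 3.466 m³/s
= 3.466 × 3600 = 12480 m³/h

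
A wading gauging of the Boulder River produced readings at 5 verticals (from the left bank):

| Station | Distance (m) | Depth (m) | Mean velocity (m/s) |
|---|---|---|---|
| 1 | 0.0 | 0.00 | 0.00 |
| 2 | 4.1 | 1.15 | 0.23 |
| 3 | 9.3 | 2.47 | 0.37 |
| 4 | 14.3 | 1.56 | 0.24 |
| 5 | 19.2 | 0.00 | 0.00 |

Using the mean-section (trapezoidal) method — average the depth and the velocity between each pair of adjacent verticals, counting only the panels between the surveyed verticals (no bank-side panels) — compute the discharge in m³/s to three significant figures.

Panel 1-2: Δb = 4.1 m, d̄ = (0.00+1.15)/2 = 0.575, v̄ = (0.00+0.23)/2 = 0.115 → q = 4.1×0.575×0.115 = 0.2711 m³/s
Panel 2-3: Δb = 5.2 m, d̄ = (1.15+2.47)/2 = 1.81, v̄ = (0.23+0.37)/2 = 0.3 → q = 5.2×1.81×0.3 = 2.824 m³/s
Panel 3-4: Δb = 5 m, d̄ = (2.47+1.56)/2 = 2.015, v̄ = (0.37+0.24)/2 = 0.305 → q = 5×2.015×0.305 = 3.073 m³/s
Panel 4-5: Δb = 4.9 m, d̄ = (1.56+0.00)/2 = 0.78, v̄ = (0.24+0.00)/2 = 0.12 → q = 4.9×0.78×0.12 = 0.4586 m³/s
Q = Σ q = 6.626 m³/s

6.63 m³/s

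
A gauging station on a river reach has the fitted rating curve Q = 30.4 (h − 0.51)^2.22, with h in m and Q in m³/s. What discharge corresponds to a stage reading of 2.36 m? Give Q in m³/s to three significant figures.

Q = 30.4 × (2.36 − 0.51)^2.22 = 30.4 × 1.85^2.22 = 119.1 m³/s

119 m³/s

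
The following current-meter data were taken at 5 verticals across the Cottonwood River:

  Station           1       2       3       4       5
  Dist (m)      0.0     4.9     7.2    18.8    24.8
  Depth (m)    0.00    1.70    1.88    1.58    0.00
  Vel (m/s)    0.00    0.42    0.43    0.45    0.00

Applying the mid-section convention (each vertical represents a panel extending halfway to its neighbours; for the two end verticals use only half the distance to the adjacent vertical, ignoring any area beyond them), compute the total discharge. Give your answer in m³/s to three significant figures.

w_2 = (7.2 − 0.0)/2 = 3.6 m; q_2 = 0.42 × 1.70 × 3.6 = 2.570 m³/s
w_3 = (18.8 − 4.9)/2 = 6.95 m; q_3 = 0.43 × 1.88 × 6.95 = 5.618 m³/s
w_4 = (24.8 − 7.2)/2 = 8.8 m; q_4 = 0.45 × 1.58 × 8.8 = 6.257 m³/s
Stations 1, 5 contribute zero (depth or velocity is 0).
Q = Σ qᵢ = 14.45 m³/s

14.4 m³/s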